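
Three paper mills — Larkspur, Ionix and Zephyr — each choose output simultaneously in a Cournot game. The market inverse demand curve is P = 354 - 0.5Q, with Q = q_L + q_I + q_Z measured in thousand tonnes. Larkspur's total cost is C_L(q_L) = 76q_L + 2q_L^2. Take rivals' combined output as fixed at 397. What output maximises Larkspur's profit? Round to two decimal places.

With rivals' combined output fixed at 397, Larkspur's profit is π_L = (354 - (1/2)·397 - (1/2)q_L)q_L - (76q_L + 2q_L²) = (311/2 - (1/2)q_L)q_L - (76q_L + 2q_L²).
∂π_L/∂q_L = 159/2 - 5q_L = 0, so q_L = 159/10.

15.90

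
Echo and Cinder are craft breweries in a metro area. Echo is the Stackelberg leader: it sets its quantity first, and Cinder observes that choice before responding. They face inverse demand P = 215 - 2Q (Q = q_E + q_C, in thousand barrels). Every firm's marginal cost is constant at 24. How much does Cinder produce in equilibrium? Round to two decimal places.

The follower Cinder best-responds to any q_E: π_C = (215 - 2Q)q_C - 24q_C.
∂π_C/∂q_C = 191 - 2q_E - 4q_C = 0 gives the reaction function q_C = (191 - 2q_E)/4.
Echo substitutes q_C(q_E) into its own profit: π_E = q_E(215 - 2q_E - (191 - 2q_E)/2) - 24q_E = (239/2 - q_E)q_E - 24q_E.
Leader FOC: 191/2 - 2q_E = 0, so q_E = 191/4.
Then q_C = (191 - 2·(191/4))/4 = 191/8.

23.88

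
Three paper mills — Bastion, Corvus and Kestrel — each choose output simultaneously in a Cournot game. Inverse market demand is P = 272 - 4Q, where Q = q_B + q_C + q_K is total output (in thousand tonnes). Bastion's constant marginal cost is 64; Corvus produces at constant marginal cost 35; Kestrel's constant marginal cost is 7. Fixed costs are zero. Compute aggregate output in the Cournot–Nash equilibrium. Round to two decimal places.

44.38

Bastion's profit: π_B = (272 - 4Q)q_B - (64q_B). Setting ∂π_B/∂q_B = 0: 208 - 8q_B - 4(q_C + q_K) = 0.
Corvus's first-order condition: 237 - 8q_C - 4(q_B + q_K) = 0.
Kestrel's profit: π_K = (272 - 4Q)q_K - (7q_K). Setting ∂π_K/∂q_K = 0: 265 - 8q_K - 4(q_B + q_C) = 0.
Adding the 3 conditions: 710 − 8Q − 8Q = 0, i.e. Q = 355/8.
Back-substituting: q_B = (208 − 355/2)/4 = 61/8, q_C = (237 − 355/2)/4 = 119/8, q_K = (265 − 355/2)/4 = 175/8.
Total output Q = 61/8 + 119/8 + 175/8 = 355/8.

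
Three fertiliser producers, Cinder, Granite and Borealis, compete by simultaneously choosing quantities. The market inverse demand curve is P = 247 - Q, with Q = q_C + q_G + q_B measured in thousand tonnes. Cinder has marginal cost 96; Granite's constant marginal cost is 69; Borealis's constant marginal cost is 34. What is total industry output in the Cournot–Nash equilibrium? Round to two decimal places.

135.50

Cinder's profit: π_C = (247 - Q)q_C - (96q_C). Setting ∂π_C/∂q_C = 0: 151 - 2q_C - (q_G + q_B) = 0.
Granite's first-order condition: 178 - 2q_G - (q_C + q_B) = 0.
Borealis's profit: π_B = (247 - Q)q_B - (34q_B). Setting ∂π_B/∂q_B = 0: 213 - 2q_B - (q_C + q_G) = 0.
Summing all 3 equations gives 542 − 4Q = 0, hence Q = 271/2.
Back-substituting: q_C = (151 − 271/2) = 31/2, q_G = (178 − 271/2) = 85/2, q_B = (213 − 271/2) = 155/2.
Total output Q = 31/2 + 85/2 + 155/2 = 271/2.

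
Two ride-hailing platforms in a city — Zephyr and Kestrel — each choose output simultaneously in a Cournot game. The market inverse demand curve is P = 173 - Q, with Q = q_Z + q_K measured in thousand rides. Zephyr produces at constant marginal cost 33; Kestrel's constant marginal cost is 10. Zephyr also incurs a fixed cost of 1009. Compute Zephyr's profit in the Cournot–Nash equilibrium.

512

Zephyr's profit: π_Z = (173 - Q)q_Z - (33q_Z). Setting ∂π_Z/∂q_Z = 0: 140 - 2q_Z - (q_K) = 0.
Kestrel's profit: π_K = (173 - Q)q_K - (10q_K). Setting ∂π_K/∂q_K = 0: 163 - 2q_K - (q_Z) = 0.
Best responses: q_Z = (140 - q_K)/2, q_K = (163 - q_Z)/2.
Substituting one into the other gives q_Z = 39 and q_K = 62.
Price P = 173 - 101 = 72.
Zephyr's profit: (72 - 33)·39 - 1009 = 512.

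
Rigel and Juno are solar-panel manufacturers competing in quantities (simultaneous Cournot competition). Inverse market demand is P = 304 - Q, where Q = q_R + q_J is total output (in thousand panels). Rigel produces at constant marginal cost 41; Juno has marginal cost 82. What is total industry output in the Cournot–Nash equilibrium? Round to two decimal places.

Rigel's profit: π_R = (304 - Q)q_R - (41q_R). Setting ∂π_R/∂q_R = 0: 263 - 2q_R - (q_J) = 0.
Juno's profit: π_J = (304 - Q)q_J - (82q_J). Setting ∂π_J/∂q_J = 0: 222 - 2q_J - (q_R) = 0.
So q_R = (263 - q_J)/2 and q_J = (222 - q_R)/2.
Substituting one into the other gives q_R = 304/3 and q_J = 181/3.
Total output Q = 304/3 + 181/3 = 485/3.

161.67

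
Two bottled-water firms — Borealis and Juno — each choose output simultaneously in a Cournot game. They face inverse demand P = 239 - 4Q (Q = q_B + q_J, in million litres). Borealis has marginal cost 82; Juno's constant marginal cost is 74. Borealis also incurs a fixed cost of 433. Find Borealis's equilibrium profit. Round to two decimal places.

Borealis's profit: π_B = (239 - 4Q)q_B - (82q_B). Setting ∂π_B/∂q_B = 0: 157 - 8q_B - 4(q_J) = 0.
Juno's profit: π_J = (239 - 4Q)q_J - (74q_J). Setting ∂π_J/∂q_J = 0: 165 - 8q_J - 4(q_B) = 0.
Best responses: q_B = (157 - 4q_J)/8, q_J = (165 - 4q_B)/8.
Solving the pair: q_B = 149/12, q_J = 173/12.
Price P = 239 - 4·(161/6) = 395/3.
Borealis's profit: (395/3 - 82)·(149/12) - 433 = 183.6944.

183.69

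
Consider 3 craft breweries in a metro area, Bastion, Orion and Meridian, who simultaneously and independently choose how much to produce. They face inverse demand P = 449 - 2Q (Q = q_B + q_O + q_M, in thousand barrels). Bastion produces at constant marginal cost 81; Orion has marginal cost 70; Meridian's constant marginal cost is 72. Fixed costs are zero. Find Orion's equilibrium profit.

Bastion's profit: π_B = (449 - 2Q)q_B - (81q_B). Setting ∂π_B/∂q_B = 0: 368 - 4q_B - 2(q_O + q_M) = 0.
Orion's first-order condition: 379 - 4q_O - 2(q_B + q_M) = 0.
Meridian's first-order condition: 377 - 4q_M - 2(q_B + q_O) = 0.
Summing all 3 equations gives 1124 − 8Q = 0, hence Q = 281/2.
Back-substituting: q_B = (368 − 281)/2 = 87/2, q_O = (379 − 281)/2 = 49, q_M = (377 − 281)/2 = 48.
Price P = 449 - 2·(281/2) = 168.
Orion's profit: (168 - 70)·49 = 4802.

4802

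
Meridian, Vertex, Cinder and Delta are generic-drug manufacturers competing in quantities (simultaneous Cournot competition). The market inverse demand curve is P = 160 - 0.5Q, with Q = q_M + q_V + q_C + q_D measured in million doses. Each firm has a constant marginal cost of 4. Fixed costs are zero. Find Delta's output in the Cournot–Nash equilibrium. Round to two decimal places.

Each firm earns π_i = (160 - 0.5Q)q_i - 4q_i.
First-order condition (treating rivals' output as given): 156 - q_i - (1/2)·Σ_{j≠i} q_j = 0.
By symmetry each firm produces the same amount; substituting Σ_{j≠i} q_j = 3q_i yields q_i = 156/(5/2) = 312/5.

62.40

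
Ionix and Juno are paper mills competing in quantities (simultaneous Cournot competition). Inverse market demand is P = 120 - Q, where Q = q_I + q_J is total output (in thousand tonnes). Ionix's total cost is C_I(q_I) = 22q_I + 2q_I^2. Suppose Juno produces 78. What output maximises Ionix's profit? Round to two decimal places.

3.33

With the rival's output fixed at 78, Ionix's profit is π_I = (120 - 78 - q_I)q_I - (22q_I + 2q_I²) = (42 - q_I)q_I - (22q_I + 2q_I²).
∂π_I/∂q_I = 20 - 6q_I = 0, so q_I = 10/3.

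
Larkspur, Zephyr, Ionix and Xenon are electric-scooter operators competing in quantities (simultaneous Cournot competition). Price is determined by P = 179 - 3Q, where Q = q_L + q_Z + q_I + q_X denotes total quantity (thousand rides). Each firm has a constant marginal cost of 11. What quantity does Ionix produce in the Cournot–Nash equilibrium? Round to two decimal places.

A representative firm's profit is π_i = q_i(179 - 3Q) - 11q_i.
First-order condition (treating rivals' output as given): 168 - 6q_i - 3·Σ_{j≠i} q_j = 0.
By symmetry each firm produces the same amount; substituting Σ_{j≠i} q_j = 3q_i yields q_i = 168/15 = 56/5.

11.20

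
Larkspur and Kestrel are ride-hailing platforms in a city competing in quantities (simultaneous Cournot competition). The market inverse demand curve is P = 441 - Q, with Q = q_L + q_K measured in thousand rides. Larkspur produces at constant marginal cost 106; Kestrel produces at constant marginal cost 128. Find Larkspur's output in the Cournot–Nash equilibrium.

119

Larkspur's profit: π_L = (441 - Q)q_L - (106q_L). Setting ∂π_L/∂q_L = 0: 335 - 2q_L - (q_K) = 0.
Kestrel's profit: π_K = (441 - Q)q_K - (128q_K). Setting ∂π_K/∂q_K = 0: 313 - 2q_K - (q_L) = 0.
Best responses: q_L = (335 - q_K)/2, q_K = (313 - q_L)/2.
Solving the pair: q_L = 119, q_K = 97.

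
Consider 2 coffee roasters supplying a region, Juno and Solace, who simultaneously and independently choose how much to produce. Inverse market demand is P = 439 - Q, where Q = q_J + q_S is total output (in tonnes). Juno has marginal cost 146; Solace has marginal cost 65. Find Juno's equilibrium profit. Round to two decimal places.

Juno's profit: π_J = (439 - Q)q_J - (146q_J). Setting ∂π_J/∂q_J = 0: 293 - 2q_J - (q_S) = 0.
Solace's first-order condition: 374 - 2q_S - (q_J) = 0.
So q_J = (293 - q_S)/2 and q_S = (374 - q_J)/2.
Substituting one into the other gives q_J = 212/3 and q_S = 455/3.
Price P = 439 - 667/3 = 650/3.
Juno's profit: (650/3 - 146)·(212/3) = 4993.7778.

4993.78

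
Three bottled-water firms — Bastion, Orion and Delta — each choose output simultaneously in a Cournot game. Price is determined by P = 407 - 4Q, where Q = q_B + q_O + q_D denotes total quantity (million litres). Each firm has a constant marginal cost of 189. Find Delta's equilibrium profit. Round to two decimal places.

A representative firm's profit is π_i = q_i(407 - 4Q) - 189q_i.
Setting ∂π_i/∂q_i = 0 with rivals' quantities fixed: 218 - 8q_i - 4·Σ_{j≠i} q_j = 0.
With identical firms every q_j equals q_i, so Σ_{j≠i} q_j = 2q_i and 218 = 16q_i, giving q_i = 109/8.
Price P = 407 - 4·(327/8) = 487/2.
Delta's profit: (487/2 - 189)·(109/8) = 742.5625.

742.56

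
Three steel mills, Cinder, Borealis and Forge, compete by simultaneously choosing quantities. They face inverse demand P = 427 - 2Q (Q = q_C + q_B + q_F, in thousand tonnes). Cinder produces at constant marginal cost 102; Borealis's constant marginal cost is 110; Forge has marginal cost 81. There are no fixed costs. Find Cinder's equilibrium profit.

3042

Cinder's profit: π_C = (427 - 2Q)q_C - (102q_C). Setting ∂π_C/∂q_C = 0: 325 - 4q_C - 2(q_B + q_F) = 0.
Borealis's first-order condition: 317 - 4q_B - 2(q_C + q_F) = 0.
Forge's profit: π_F = (427 - 2Q)q_F - (81q_F). Setting ∂π_F/∂q_F = 0: 346 - 4q_F - 2(q_C + q_B) = 0.
Summing all 3 equations gives 988 − 8Q = 0, hence Q = 247/2.
Back-substituting: q_C = (325 − 247)/2 = 39, q_B = (317 − 247)/2 = 35, q_F = (346 − 247)/2 = 99/2.
Price P = 427 - 2·(247/2) = 180.
Cinder's profit: (180 - 102)·39 = 3042.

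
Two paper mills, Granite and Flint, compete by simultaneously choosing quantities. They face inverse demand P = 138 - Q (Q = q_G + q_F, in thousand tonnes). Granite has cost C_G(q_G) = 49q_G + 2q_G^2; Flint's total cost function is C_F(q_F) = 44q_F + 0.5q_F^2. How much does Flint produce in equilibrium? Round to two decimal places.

27.94

Granite's profit: π_G = (138 - Q)q_G - (49q_G + 2q_G²). Setting ∂π_G/∂q_G = 0: 89 - 6q_G - (q_F) = 0.
Flint's profit: π_F = (138 - Q)q_F - (44q_F + (1/2)q_F²). Setting ∂π_F/∂q_F = 0: 94 - 3q_F - (q_G) = 0.
Rearranging gives the reaction functions q_G = (89 - q_F)/6 and q_F = (94 - q_G)/3.
Substituting one into the other gives q_G = 173/17 and q_F = 475/17.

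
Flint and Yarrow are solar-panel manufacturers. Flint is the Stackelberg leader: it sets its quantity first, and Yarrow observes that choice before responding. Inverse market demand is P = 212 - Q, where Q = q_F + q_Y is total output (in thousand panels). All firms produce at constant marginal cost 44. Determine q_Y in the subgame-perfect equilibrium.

42

Solve by backward induction. Given q_F, the follower Yarrow maximises π_Y = (212 - q_F - q_Y)q_Y - 44q_Y.
∂π_Y/∂q_Y = 168 - q_F - 2q_Y = 0 gives the reaction function q_Y = (168 - q_F)/2.
Flint substitutes q_Y(q_F) into its own profit: π_F = q_F(212 - q_F - (168 - q_F)/2) - 44q_F = (128 - (1/2)q_F)q_F - 44q_F.
Maximising: ∂π_F/∂q_F = 84 - q_F = 0, giving q_F = 84.
Then q_Y = (168 - 84)/2 = 42.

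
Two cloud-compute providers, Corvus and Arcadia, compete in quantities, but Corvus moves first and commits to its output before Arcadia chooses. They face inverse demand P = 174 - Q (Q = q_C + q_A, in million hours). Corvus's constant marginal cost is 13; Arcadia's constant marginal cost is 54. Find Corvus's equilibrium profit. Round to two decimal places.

Solve by backward induction. Given q_C, the follower Arcadia maximises π_A = (174 - q_C - q_A)q_A - 54q_A.
Setting the follower's marginal profit to zero, 120 - q_C - 2q_A = 0, i.e. q_A = (120 - q_C)/2.
Corvus substitutes q_A(q_C) into its own profit: π_C = q_C(174 - q_C - (120 - q_C)/2) - 13q_C = (114 - (1/2)q_C)q_C - 13q_C.
Maximising: ∂π_C/∂q_C = 101 - q_C = 0, giving q_C = 101.
Then q_A = (120 - 101)/2 = 19/2.
Price P = 174 - 221/2 = 127/2.
Corvus's profit: (127/2 - 13)·101 = 5100.5000.

5100.50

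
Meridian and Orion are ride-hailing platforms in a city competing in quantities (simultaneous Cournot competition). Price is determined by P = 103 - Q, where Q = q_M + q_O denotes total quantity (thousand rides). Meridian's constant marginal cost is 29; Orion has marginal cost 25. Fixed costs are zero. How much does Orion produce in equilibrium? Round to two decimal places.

27.33

Meridian's profit: π_M = (103 - Q)q_M - (29q_M). Setting ∂π_M/∂q_M = 0: 74 - 2q_M - (q_O) = 0.
Orion's profit: π_O = (103 - Q)q_O - (25q_O). Setting ∂π_O/∂q_O = 0: 78 - 2q_O - (q_M) = 0.
Best responses: q_M = (74 - q_O)/2, q_O = (78 - q_M)/2.
Solving the pair: q_M = 70/3, q_O = 82/3.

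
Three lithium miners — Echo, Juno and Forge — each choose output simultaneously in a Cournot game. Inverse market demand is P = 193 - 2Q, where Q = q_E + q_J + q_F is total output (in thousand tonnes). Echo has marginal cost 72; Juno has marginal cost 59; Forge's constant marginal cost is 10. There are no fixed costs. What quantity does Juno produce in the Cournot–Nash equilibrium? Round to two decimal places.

12.25

Echo's profit: π_E = (193 - 2Q)q_E - (72q_E). Setting ∂π_E/∂q_E = 0: 121 - 4q_E - 2(q_J + q_F) = 0.
Juno's profit: π_J = (193 - 2Q)q_J - (59q_J). Setting ∂π_J/∂q_J = 0: 134 - 4q_J - 2(q_E + q_F) = 0.
Forge's profit: π_F = (193 - 2Q)q_F - (10q_F). Setting ∂π_F/∂q_F = 0: 183 - 4q_F - 2(q_E + q_J) = 0.
Summing all 3 equations gives 438 − 8Q = 0, hence Q = 219/4.
Back-substituting: q_E = (121 − 219/2)/2 = 23/4, q_J = (134 − 219/2)/2 = 49/4, q_F = (183 − 219/2)/2 = 147/4.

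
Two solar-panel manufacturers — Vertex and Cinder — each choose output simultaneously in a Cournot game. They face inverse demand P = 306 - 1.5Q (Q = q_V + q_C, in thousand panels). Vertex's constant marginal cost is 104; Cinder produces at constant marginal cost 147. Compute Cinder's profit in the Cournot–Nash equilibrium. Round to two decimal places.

996.74

Vertex's profit: π_V = (306 - 1.5Q)q_V - (104q_V). Setting ∂π_V/∂q_V = 0: 202 - 3q_V - (3/2)(q_C) = 0.
Cinder's profit: π_C = (306 - 1.5Q)q_C - (147q_C). Setting ∂π_C/∂q_C = 0: 159 - 3q_C - (3/2)(q_V) = 0.
Best responses: q_V = (202 - (3/2)q_C)/3, q_C = (159 - (3/2)q_V)/3.
Solving the pair: q_V = 490/9, q_C = 232/9.
Price P = 306 - (3/2)·(722/9) = 557/3.
Cinder's profit: (557/3 - 147)·(232/9) = 996.7407.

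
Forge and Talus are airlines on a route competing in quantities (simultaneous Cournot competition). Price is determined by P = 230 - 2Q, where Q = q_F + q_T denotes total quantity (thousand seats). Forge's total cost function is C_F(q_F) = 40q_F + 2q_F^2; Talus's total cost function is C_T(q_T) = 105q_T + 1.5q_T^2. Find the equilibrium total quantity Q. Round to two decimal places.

Forge's profit: π_F = (230 - 2Q)q_F - (40q_F + 2q_F²). Setting ∂π_F/∂q_F = 0: 190 - 8q_F - 2(q_T) = 0.
Talus's first-order condition: 125 - 7q_T - 2(q_F) = 0.
So q_F = (190 - 2q_T)/8 and q_T = (125 - 2q_F)/7.
Solving the pair: q_F = 270/13, q_T = 155/13.
Total output Q = 270/13 + 155/13 = 425/13.

32.69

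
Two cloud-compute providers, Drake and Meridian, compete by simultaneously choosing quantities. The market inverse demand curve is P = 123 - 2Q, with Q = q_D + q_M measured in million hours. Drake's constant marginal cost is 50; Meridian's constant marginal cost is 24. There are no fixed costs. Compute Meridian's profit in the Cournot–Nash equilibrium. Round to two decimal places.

868.06

Drake's profit: π_D = (123 - 2Q)q_D - (50q_D). Setting ∂π_D/∂q_D = 0: 73 - 4q_D - 2(q_M) = 0.
Meridian's first-order condition: 99 - 4q_M - 2(q_D) = 0.
So q_D = (73 - 2q_M)/4 and q_M = (99 - 2q_D)/4.
Substituting one into the other gives q_D = 47/6 and q_M = 125/6.
Price P = 123 - 2·(86/3) = 197/3.
Meridian's profit: (197/3 - 24)·(125/6) = 868.0556.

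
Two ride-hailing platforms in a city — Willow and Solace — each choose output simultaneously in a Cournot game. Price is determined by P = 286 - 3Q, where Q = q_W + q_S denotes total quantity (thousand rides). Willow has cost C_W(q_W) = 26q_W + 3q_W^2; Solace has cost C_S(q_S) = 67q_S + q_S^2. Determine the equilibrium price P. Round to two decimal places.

173.21

Willow's profit: π_W = (286 - 3Q)q_W - (26q_W + 3q_W²). Setting ∂π_W/∂q_W = 0: 260 - 12q_W - 3(q_S) = 0.
Solace's first-order condition: 219 - 8q_S - 3(q_W) = 0.
Rearranging gives the reaction functions q_W = (260 - 3q_S)/12 and q_S = (219 - 3q_W)/8.
Substituting one into the other gives q_W = 1423/87 and q_S = 616/29.
Total output Q = 37.5977, so price P = 286 - 3·37.5977 = 173.2069.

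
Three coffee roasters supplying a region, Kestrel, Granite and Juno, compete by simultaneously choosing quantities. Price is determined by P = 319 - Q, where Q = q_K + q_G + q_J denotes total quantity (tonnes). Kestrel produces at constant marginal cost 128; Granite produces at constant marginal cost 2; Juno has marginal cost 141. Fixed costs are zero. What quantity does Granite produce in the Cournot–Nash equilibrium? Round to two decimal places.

145.50

Kestrel's profit: π_K = (319 - Q)q_K - (128q_K). Setting ∂π_K/∂q_K = 0: 191 - 2q_K - (q_G + q_J) = 0.
Granite's first-order condition: 317 - 2q_G - (q_K + q_J) = 0.
Juno's profit: π_J = (319 - Q)q_J - (141q_J). Setting ∂π_J/∂q_J = 0: 178 - 2q_J - (q_K + q_G) = 0.
Adding the 3 conditions: 686 − 2Q − 2Q = 0, i.e. Q = 343/2.
Back-substituting: q_K = (191 − 343/2) = 39/2, q_G = (317 − 343/2) = 291/2, q_J = (178 − 343/2) = 13/2.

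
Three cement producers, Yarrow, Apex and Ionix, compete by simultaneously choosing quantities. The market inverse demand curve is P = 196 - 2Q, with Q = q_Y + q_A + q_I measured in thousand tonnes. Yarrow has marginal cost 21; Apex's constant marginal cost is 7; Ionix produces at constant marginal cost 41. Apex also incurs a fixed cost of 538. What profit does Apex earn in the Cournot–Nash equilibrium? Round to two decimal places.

1217.28

Yarrow's profit: π_Y = (196 - 2Q)q_Y - (21q_Y). Setting ∂π_Y/∂q_Y = 0: 175 - 4q_Y - 2(q_A + q_I) = 0.
Apex's first-order condition: 189 - 4q_A - 2(q_Y + q_I) = 0.
Ionix's profit: π_I = (196 - 2Q)q_I - (41q_I). Setting ∂π_I/∂q_I = 0: 155 - 4q_I - 2(q_Y + q_A) = 0.
Adding the 3 conditions: 519 − 4Q − 4Q = 0, i.e. Q = 519/8.
Back-substituting: q_Y = (175 − 519/4)/2 = 181/8, q_A = (189 − 519/4)/2 = 237/8, q_I = (155 − 519/4)/2 = 101/8.
Price P = 196 - 2·(519/8) = 265/4.
Apex's profit: (265/4 - 7)·(237/8) - 538 = 1217.2813.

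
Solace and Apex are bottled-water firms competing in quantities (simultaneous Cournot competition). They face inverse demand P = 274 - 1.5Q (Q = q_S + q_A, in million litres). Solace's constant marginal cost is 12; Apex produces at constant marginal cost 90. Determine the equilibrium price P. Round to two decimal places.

Solace's profit: π_S = (274 - 1.5Q)q_S - (12q_S). Setting ∂π_S/∂q_S = 0: 262 - 3q_S - (3/2)(q_A) = 0.
Apex's profit: π_A = (274 - 1.5Q)q_A - (90q_A). Setting ∂π_A/∂q_A = 0: 184 - 3q_A - (3/2)(q_S) = 0.
Rearranging gives the reaction functions q_S = (262 - (3/2)q_A)/3 and q_A = (184 - (3/2)q_S)/3.
Solving the pair: q_S = 680/9, q_A = 212/9.
Total output Q = 892/9, so price P = 274 - (3/2)·(892/9) = 376/3.

125.33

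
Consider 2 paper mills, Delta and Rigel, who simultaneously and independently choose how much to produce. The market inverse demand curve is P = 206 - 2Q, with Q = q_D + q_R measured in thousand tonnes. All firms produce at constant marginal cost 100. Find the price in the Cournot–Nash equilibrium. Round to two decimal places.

Each firm earns π_i = (206 - 2Q)q_i - 100q_i.
First-order condition (treating rivals' output as given): 106 - 4q_i - 2q_j = 0.
With identical firms every q_j equals q_i, so q_j = q_i and 106 = 6q_i, giving q_i = 53/3.
Total output Q = 106/3, so price P = 206 - 2·(106/3) = 406/3.

135.33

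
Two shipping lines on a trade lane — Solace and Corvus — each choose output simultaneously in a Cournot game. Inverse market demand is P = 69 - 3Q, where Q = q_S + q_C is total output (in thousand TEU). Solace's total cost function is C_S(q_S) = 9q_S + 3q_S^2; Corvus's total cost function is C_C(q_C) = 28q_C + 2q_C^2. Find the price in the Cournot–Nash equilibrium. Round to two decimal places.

Solace's profit: π_S = (69 - 3Q)q_S - (9q_S + 3q_S²). Setting ∂π_S/∂q_S = 0: 60 - 12q_S - 3(q_C) = 0.
Corvus's profit: π_C = (69 - 3Q)q_C - (28q_C + 2q_C²). Setting ∂π_C/∂q_C = 0: 41 - 10q_C - 3(q_S) = 0.
Best responses: q_S = (60 - 3q_C)/12, q_C = (41 - 3q_S)/10.
Substituting one into the other gives q_S = 159/37 and q_C = 104/37.
Total output Q = 263/37, so price P = 69 - 3·(263/37) = 1764/37.

47.68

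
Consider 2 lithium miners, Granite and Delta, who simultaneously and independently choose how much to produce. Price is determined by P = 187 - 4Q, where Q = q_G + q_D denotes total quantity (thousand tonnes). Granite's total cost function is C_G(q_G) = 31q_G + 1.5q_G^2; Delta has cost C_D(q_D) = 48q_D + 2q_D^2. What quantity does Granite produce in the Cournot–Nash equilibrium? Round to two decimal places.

Granite's profit: π_G = (187 - 4Q)q_G - (31q_G + (3/2)q_G²). Setting ∂π_G/∂q_G = 0: 156 - 11q_G - 4(q_D) = 0.
Delta's first-order condition: 139 - 12q_D - 4(q_G) = 0.
Best responses: q_G = (156 - 4q_D)/11, q_D = (139 - 4q_G)/12.
Substituting one into the other gives q_G = 329/29 and q_D = 905/116.

11.34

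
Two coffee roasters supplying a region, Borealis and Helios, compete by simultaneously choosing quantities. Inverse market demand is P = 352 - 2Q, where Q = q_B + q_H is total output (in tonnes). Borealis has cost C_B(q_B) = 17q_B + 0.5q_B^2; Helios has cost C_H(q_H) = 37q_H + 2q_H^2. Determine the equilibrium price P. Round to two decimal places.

Borealis's profit: π_B = (352 - 2Q)q_B - (17q_B + (1/2)q_B²). Setting ∂π_B/∂q_B = 0: 335 - 5q_B - 2(q_H) = 0.
Helios's first-order condition: 315 - 8q_H - 2(q_B) = 0.
Rearranging gives the reaction functions q_B = (335 - 2q_H)/5 and q_H = (315 - 2q_B)/8.
Solving the pair: q_B = 1025/18, q_H = 905/36.
Total output Q = 985/12, so price P = 352 - 2·(985/12) = 1127/6.

187.83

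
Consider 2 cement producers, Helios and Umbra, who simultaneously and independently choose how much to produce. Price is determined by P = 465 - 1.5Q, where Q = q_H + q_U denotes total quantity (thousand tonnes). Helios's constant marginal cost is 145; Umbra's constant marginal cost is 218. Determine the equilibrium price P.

276

Helios's profit: π_H = (465 - 1.5Q)q_H - (145q_H). Setting ∂π_H/∂q_H = 0: 320 - 3q_H - (3/2)(q_U) = 0.
Umbra's first-order condition: 247 - 3q_U - (3/2)(q_H) = 0.
Best responses: q_H = (320 - (3/2)q_U)/3, q_U = (247 - (3/2)q_H)/3.
Solving the pair: q_H = 262/3, q_U = 116/3.
Total output Q = 126, so price P = 465 - (3/2)·126 = 276.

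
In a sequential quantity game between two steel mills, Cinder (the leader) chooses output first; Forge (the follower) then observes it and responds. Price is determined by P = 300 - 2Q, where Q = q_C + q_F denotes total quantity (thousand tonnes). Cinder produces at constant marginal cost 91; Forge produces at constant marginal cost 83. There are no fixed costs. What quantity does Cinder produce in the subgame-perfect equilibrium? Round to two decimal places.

50.25

Solve by backward induction. Given q_C, the follower Forge maximises π_F = (300 - 2q_C - 2q_F)q_F - 83q_F.
Follower FOC: 217 - 2q_C - 4q_F = 0, so q_F(q_C) = (217 - 2q_C)/4.
Cinder substitutes q_F(q_C) into its own profit: π_C = q_C(300 - 2q_C - (217 - 2q_C)/2) - 91q_C = (383/2 - q_C)q_C - 91q_C.
The leader's first-order condition 201/2 - 2q_C = 0 yields q_C = 201/4.
Then q_F = (217 - 2·(201/4))/4 = 233/8.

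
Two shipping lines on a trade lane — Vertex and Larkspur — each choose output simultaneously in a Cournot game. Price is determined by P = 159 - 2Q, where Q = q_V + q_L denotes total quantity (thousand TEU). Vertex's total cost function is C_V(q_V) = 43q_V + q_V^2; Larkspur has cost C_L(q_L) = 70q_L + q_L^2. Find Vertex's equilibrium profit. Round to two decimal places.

786.11

Vertex's profit: π_V = (159 - 2Q)q_V - (43q_V + q_V²). Setting ∂π_V/∂q_V = 0: 116 - 6q_V - 2(q_L) = 0.
Larkspur's profit: π_L = (159 - 2Q)q_L - (70q_L + q_L²). Setting ∂π_L/∂q_L = 0: 89 - 6q_L - 2(q_V) = 0.
So q_V = (116 - 2q_L)/6 and q_L = (89 - 2q_V)/6.
Solving the pair: q_V = 259/16, q_L = 151/16.
Price P = 159 - 2·(205/8) = 431/4.
Vertex's profit: (431/4)·(259/16) - 43·(259/16) - (259/16)² = 786.1055.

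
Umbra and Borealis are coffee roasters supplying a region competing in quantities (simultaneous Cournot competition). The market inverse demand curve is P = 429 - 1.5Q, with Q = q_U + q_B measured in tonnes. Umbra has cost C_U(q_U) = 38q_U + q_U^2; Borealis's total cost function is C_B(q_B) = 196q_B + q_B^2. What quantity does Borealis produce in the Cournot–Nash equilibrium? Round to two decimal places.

25.43

Umbra's profit: π_U = (429 - 1.5Q)q_U - (38q_U + q_U²). Setting ∂π_U/∂q_U = 0: 391 - 5q_U - (3/2)(q_B) = 0.
Borealis's profit: π_B = (429 - 1.5Q)q_B - (196q_B + q_B²). Setting ∂π_B/∂q_B = 0: 233 - 5q_B - (3/2)(q_U) = 0.
Rearranging gives the reaction functions q_U = (391 - (3/2)q_B)/5 and q_B = (233 - (3/2)q_U)/5.
Substituting one into the other gives q_U = 494/7 and q_B = 178/7.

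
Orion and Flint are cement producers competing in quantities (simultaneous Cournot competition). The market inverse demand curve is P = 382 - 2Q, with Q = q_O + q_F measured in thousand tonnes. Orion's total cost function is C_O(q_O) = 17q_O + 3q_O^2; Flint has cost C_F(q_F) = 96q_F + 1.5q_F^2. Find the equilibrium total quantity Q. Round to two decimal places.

Orion's profit: π_O = (382 - 2Q)q_O - (17q_O + 3q_O²). Setting ∂π_O/∂q_O = 0: 365 - 10q_O - 2(q_F) = 0.
Flint's profit: π_F = (382 - 2Q)q_F - (96q_F + (3/2)q_F²). Setting ∂π_F/∂q_F = 0: 286 - 7q_F - 2(q_O) = 0.
Best responses: q_O = (365 - 2q_F)/10, q_F = (286 - 2q_O)/7.
Solving the pair: q_O = 661/22, q_F = 355/11.
Total output Q = 661/22 + 355/11 = 1371/22.

62.32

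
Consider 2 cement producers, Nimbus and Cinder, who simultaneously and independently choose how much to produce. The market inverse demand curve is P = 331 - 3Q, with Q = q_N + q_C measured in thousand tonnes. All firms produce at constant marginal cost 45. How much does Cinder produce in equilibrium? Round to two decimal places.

Each firm earns π_i = (331 - 3Q)q_i - 45q_i.
Setting ∂π_i/∂q_i = 0 with rivals' quantities fixed: 286 - 6q_i - 3q_j = 0.
By symmetry each firm produces the same amount; substituting q_j = q_i yields q_i = 286/9.

31.78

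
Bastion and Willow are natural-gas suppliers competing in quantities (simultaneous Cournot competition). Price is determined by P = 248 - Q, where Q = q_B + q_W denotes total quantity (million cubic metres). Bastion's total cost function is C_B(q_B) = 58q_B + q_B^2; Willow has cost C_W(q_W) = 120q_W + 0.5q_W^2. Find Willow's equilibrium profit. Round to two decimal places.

Bastion's profit: π_B = (248 - Q)q_B - (58q_B + q_B²). Setting ∂π_B/∂q_B = 0: 190 - 4q_B - (q_W) = 0.
Willow's profit: π_W = (248 - Q)q_W - (120q_W + (1/2)q_W²). Setting ∂π_W/∂q_W = 0: 128 - 3q_W - (q_B) = 0.
Best responses: q_B = (190 - q_W)/4, q_W = (128 - q_B)/3.
Solving the pair: q_B = 442/11, q_W = 322/11.
Price P = 248 - 764/11 = 1964/11.
Willow's profit: (1964/11)·(322/11) - 120·(322/11) - (1/2)(322/11)² = 1285.3388.

1285.34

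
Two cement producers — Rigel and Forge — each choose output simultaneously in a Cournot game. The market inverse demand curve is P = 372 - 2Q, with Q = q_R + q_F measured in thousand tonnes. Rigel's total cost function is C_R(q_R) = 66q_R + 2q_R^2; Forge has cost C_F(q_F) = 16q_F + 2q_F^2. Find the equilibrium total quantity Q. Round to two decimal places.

Rigel's profit: π_R = (372 - 2Q)q_R - (66q_R + 2q_R²). Setting ∂π_R/∂q_R = 0: 306 - 8q_R - 2(q_F) = 0.
Forge's profit: π_F = (372 - 2Q)q_F - (16q_F + 2q_F²). Setting ∂π_F/∂q_F = 0: 356 - 8q_F - 2(q_R) = 0.
Rearranging gives the reaction functions q_R = (306 - 2q_F)/8 and q_F = (356 - 2q_R)/8.
Solving the pair: q_R = 434/15, q_F = 559/15.
Total output Q = 434/15 + 559/15 = 331/5.

66.20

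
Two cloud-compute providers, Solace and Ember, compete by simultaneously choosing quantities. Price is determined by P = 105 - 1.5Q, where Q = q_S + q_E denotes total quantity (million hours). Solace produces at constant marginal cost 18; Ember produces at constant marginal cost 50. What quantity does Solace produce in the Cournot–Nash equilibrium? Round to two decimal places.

Solace's profit: π_S = (105 - 1.5Q)q_S - (18q_S). Setting ∂π_S/∂q_S = 0: 87 - 3q_S - (3/2)(q_E) = 0.
Ember's first-order condition: 55 - 3q_E - (3/2)(q_S) = 0.
So q_S = (87 - (3/2)q_E)/3 and q_E = (55 - (3/2)q_S)/3.
Solving the pair: q_S = 238/9, q_E = 46/9.

26.44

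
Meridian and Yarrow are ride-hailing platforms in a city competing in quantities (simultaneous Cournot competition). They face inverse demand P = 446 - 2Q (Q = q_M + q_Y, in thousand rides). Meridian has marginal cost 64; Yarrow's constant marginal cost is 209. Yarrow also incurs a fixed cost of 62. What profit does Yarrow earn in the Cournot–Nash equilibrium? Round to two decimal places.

408.22

Meridian's profit: π_M = (446 - 2Q)q_M - (64q_M). Setting ∂π_M/∂q_M = 0: 382 - 4q_M - 2(q_Y) = 0.
Yarrow's profit: π_Y = (446 - 2Q)q_Y - (209q_Y). Setting ∂π_Y/∂q_Y = 0: 237 - 4q_Y - 2(q_M) = 0.
Best responses: q_M = (382 - 2q_Y)/4, q_Y = (237 - 2q_M)/4.
Substituting one into the other gives q_M = 527/6 and q_Y = 46/3.
Price P = 446 - 2·(619/6) = 719/3.
Yarrow's profit: (719/3 - 209)·(46/3) - 62 = 408.2222.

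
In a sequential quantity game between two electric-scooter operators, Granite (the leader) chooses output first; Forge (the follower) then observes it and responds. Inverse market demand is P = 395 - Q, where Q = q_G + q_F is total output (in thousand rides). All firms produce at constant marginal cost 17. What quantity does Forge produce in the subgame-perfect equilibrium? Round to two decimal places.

94.50

Solve by backward induction. Given q_G, the follower Forge maximises π_F = (395 - q_G - q_F)q_F - 17q_F.
∂π_F/∂q_F = 378 - q_G - 2q_F = 0 gives the reaction function q_F = (378 - q_G)/2.
Granite substitutes q_F(q_G) into its own profit: π_G = q_G(395 - q_G - (378 - q_G)/2) - 17q_G = (206 - (1/2)q_G)q_G - 17q_G.
Maximising: ∂π_G/∂q_G = 189 - q_G = 0, giving q_G = 189.
Then q_F = (378 - 189)/2 = 189/2.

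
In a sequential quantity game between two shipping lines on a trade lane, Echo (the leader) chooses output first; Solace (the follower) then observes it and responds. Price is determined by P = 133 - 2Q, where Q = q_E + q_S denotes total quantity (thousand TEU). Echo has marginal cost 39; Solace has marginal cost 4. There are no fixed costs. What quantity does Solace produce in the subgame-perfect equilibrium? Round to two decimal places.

24.88

The follower Solace best-responds to any q_E: π_S = (133 - 2Q)q_S - 4q_S.
∂π_S/∂q_S = 129 - 2q_E - 4q_S = 0 gives the reaction function q_S = (129 - 2q_E)/4.
The leader anticipates this reaction. Substituting into P = 133 - 2Q gives P = 137/2 - q_E, so π_E = (137/2 - q_E)q_E - 39q_E.
Maximising: ∂π_E/∂q_E = 59/2 - 2q_E = 0, giving q_E = 59/4.
Then q_S = (129 - 2·(59/4))/4 = 199/8.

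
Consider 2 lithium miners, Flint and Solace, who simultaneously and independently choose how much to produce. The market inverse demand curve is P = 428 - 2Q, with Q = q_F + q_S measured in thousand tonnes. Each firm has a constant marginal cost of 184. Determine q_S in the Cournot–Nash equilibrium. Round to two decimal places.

Each firm earns π_i = (428 - 2Q)q_i - 184q_i.
First-order condition (treating rivals' output as given): 244 - 4q_i - 2q_j = 0.
By symmetry each firm produces the same amount; substituting q_j = q_i yields q_i = 244/6 = 122/3.

40.67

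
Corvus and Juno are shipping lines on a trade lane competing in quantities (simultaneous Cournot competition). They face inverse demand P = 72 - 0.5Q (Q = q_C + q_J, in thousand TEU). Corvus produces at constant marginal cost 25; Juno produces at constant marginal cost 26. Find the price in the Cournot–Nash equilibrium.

Corvus's profit: π_C = (72 - 0.5Q)q_C - (25q_C). Setting ∂π_C/∂q_C = 0: 47 - q_C - (1/2)(q_J) = 0.
Juno's profit: π_J = (72 - 0.5Q)q_J - (26q_J). Setting ∂π_J/∂q_J = 0: 46 - q_J - (1/2)(q_C) = 0.
Rearranging gives the reaction functions q_C = (47 - (1/2)q_J) and q_J = (46 - (1/2)q_C).
Substituting one into the other gives q_C = 32 and q_J = 30.
Total output Q = 62, so price P = 72 - (1/2)·62 = 41.

41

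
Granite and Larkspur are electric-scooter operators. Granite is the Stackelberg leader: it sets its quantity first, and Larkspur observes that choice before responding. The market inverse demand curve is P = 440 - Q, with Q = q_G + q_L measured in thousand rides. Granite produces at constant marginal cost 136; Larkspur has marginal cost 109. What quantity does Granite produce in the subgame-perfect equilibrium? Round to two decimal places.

The follower Larkspur best-responds to any q_G: π_L = (440 - Q)q_L - 109q_L.
Follower FOC: 331 - q_G - 2q_L = 0, so q_L(q_G) = (331 - q_G)/2.
Granite substitutes q_L(q_G) into its own profit: π_G = q_G(440 - q_G - (331 - q_G)/2) - 136q_G = (549/2 - (1/2)q_G)q_G - 136q_G.
Leader FOC: 277/2 - q_G = 0, so q_G = 277/2.
Then q_L = (331 - 277/2)/2 = 385/4.

138.50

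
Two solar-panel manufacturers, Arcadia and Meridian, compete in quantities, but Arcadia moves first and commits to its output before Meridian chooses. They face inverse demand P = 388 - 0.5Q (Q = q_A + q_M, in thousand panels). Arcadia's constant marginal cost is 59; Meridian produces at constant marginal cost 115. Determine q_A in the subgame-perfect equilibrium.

Solve by backward induction. Given q_A, the follower Meridian maximises π_M = (388 - (1/2)q_A - (1/2)q_M)q_M - 115q_M.
Follower FOC: 273 - (1/2)q_A - q_M = 0, so q_M(q_A) = (273 - (1/2)q_A).
The leader anticipates this reaction. Substituting into P = 388 - 0.5Q gives P = 503/2 - (1/4)q_A, so π_A = (503/2 - (1/4)q_A)q_A - 59q_A.
The leader's first-order condition 385/2 - (1/2)q_A = 0 yields q_A = 385.
Then q_M = (273 - (1/2)·385) = 161/2.

385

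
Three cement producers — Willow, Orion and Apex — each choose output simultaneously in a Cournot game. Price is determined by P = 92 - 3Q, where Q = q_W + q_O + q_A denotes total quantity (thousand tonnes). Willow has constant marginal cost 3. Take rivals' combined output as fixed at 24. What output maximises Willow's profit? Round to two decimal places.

2.83

With rivals' combined output fixed at 24, Willow's profit is π_W = (92 - 3·24 - 3q_W)q_W - (3q_W) = (20 - 3q_W)q_W - (3q_W).
∂π_W/∂q_W = 17 - 6q_W = 0, so q_W = 17/6.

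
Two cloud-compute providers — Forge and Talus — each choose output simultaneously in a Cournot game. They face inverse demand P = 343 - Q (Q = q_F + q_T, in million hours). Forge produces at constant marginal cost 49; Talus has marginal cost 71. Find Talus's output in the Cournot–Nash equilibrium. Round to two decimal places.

Forge's profit: π_F = (343 - Q)q_F - (49q_F). Setting ∂π_F/∂q_F = 0: 294 - 2q_F - (q_T) = 0.
Talus's profit: π_T = (343 - Q)q_T - (71q_T). Setting ∂π_T/∂q_T = 0: 272 - 2q_T - (q_F) = 0.
So q_F = (294 - q_T)/2 and q_T = (272 - q_F)/2.
Solving the pair: q_F = 316/3, q_T = 250/3.

83.33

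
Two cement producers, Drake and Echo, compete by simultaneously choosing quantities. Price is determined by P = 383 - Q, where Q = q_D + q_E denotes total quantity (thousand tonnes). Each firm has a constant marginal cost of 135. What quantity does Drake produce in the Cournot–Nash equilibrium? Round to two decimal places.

82.67

A representative firm's profit is π_i = q_i(383 - Q) - 135q_i.
Setting ∂π_i/∂q_i = 0 with rivals' quantities fixed: 248 - 2q_i - q_j = 0.
With identical firms every q_j equals q_i, so q_j = q_i and 248 = 3q_i, giving q_i = 248/3.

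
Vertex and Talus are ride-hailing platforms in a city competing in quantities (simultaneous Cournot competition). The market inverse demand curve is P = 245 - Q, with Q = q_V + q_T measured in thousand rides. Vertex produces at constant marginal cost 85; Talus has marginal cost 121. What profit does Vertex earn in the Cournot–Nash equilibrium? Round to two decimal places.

Vertex's profit: π_V = (245 - Q)q_V - (85q_V). Setting ∂π_V/∂q_V = 0: 160 - 2q_V - (q_T) = 0.
Talus's first-order condition: 124 - 2q_T - (q_V) = 0.
Rearranging gives the reaction functions q_V = (160 - q_T)/2 and q_T = (124 - q_V)/2.
Substituting one into the other gives q_V = 196/3 and q_T = 88/3.
Price P = 245 - 284/3 = 451/3.
Vertex's profit: (451/3 - 85)·(196/3) = 4268.4444.

4268.44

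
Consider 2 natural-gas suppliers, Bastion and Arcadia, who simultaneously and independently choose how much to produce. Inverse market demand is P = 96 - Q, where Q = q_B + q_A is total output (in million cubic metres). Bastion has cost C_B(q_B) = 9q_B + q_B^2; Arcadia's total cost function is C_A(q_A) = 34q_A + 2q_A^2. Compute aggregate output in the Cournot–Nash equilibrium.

27

Bastion's profit: π_B = (96 - Q)q_B - (9q_B + q_B²). Setting ∂π_B/∂q_B = 0: 87 - 4q_B - (q_A) = 0.
Arcadia's first-order condition: 62 - 6q_A - (q_B) = 0.
So q_B = (87 - q_A)/4 and q_A = (62 - q_B)/6.
Solving the pair: q_B = 20, q_A = 7.
Total output Q = 20 + 7 = 27.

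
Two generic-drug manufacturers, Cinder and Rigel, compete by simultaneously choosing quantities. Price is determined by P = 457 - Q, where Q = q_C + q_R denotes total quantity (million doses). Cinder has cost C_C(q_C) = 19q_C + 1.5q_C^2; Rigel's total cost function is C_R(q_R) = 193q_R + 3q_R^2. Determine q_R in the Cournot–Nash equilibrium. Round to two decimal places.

Cinder's profit: π_C = (457 - Q)q_C - (19q_C + (3/2)q_C²). Setting ∂π_C/∂q_C = 0: 438 - 5q_C - (q_R) = 0.
Rigel's first-order condition: 264 - 8q_R - (q_C) = 0.
Rearranging gives the reaction functions q_C = (438 - q_R)/5 and q_R = (264 - q_C)/8.
Substituting one into the other gives q_C = 1080/13 and q_R = 294/13.

22.62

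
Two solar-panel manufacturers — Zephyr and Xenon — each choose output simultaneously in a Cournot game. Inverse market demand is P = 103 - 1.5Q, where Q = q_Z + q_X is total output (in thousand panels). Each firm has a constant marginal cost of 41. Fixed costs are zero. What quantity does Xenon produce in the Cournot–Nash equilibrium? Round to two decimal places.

13.78

A representative firm's profit is π_i = q_i(103 - 1.5Q) - 41q_i.
First-order condition (treating rivals' output as given): 62 - 3q_i - (3/2)q_j = 0.
With identical firms every q_j equals q_i, so q_j = q_i and 62 = (9/2)q_i, giving q_i = 124/9.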